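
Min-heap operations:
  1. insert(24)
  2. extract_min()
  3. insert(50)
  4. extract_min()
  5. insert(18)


insert(24) -> [24]
extract_min()->24, []
insert(50) -> [50]
extract_min()->50, []
insert(18) -> [18]

Final heap: [18]


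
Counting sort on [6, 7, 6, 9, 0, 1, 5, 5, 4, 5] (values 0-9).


Input: [6, 7, 6, 9, 0, 1, 5, 5, 4, 5]
Counts: [1, 1, 0, 0, 1, 3, 2, 1, 0, 1]

Sorted: [0, 1, 4, 5, 5, 5, 6, 6, 7, 9]


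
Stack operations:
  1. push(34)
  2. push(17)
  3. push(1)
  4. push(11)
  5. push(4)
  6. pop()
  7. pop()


push(34) -> [34]
push(17) -> [34, 17]
push(1) -> [34, 17, 1]
push(11) -> [34, 17, 1, 11]
push(4) -> [34, 17, 1, 11, 4]
pop()->4, [34, 17, 1, 11]
pop()->11, [34, 17, 1]

Final stack: [34, 17, 1]


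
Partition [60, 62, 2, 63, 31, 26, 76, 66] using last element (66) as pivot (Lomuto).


Pivot: 66
  60 <= 66: advance i (no swap)
  62 <= 66: advance i (no swap)
  2 <= 66: advance i (no swap)
  63 <= 66: advance i (no swap)
  31 <= 66: advance i (no swap)
  26 <= 66: advance i (no swap)
Place pivot at 6: [60, 62, 2, 63, 31, 26, 66, 76]

Partitioned: [60, 62, 2, 63, 31, 26, 66, 76]


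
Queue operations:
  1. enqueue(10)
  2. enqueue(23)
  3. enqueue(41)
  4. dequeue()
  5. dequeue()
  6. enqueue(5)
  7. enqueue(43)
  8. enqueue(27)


enqueue(10) -> [10]
enqueue(23) -> [10, 23]
enqueue(41) -> [10, 23, 41]
dequeue()->10, [23, 41]
dequeue()->23, [41]
enqueue(5) -> [41, 5]
enqueue(43) -> [41, 5, 43]
enqueue(27) -> [41, 5, 43, 27]

Final queue: [41, 5, 43, 27]


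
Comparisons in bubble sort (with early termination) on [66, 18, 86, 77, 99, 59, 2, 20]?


Algorithm: bubble sort (with early termination)
Input: [66, 18, 86, 77, 99, 59, 2, 20]
Sorted: [2, 18, 20, 59, 66, 77, 86, 99]

28


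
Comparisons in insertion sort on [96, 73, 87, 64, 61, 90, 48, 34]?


Algorithm: insertion sort
Input: [96, 73, 87, 64, 61, 90, 48, 34]
Sorted: [34, 48, 61, 64, 73, 87, 90, 96]

25


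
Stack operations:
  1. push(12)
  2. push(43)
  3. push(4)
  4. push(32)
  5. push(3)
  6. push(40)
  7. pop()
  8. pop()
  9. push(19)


push(12) -> [12]
push(43) -> [12, 43]
push(4) -> [12, 43, 4]
push(32) -> [12, 43, 4, 32]
push(3) -> [12, 43, 4, 32, 3]
push(40) -> [12, 43, 4, 32, 3, 40]
pop()->40, [12, 43, 4, 32, 3]
pop()->3, [12, 43, 4, 32]
push(19) -> [12, 43, 4, 32, 19]

Final stack: [12, 43, 4, 32, 19]


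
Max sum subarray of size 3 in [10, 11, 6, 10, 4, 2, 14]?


[0:3]: 27
[1:4]: 27
[2:5]: 20
[3:6]: 16
[4:7]: 20

Max: 27 at [0:3]


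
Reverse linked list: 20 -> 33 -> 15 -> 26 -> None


Step 1: curr=20, set curr.next=prev(None) | reversed so far: 20
Step 2: curr=33, set curr.next=prev(20) | reversed so far: 33 -> 20
Step 3: curr=15, set curr.next=prev(33) | reversed so far: 15 -> 33 -> 20
Step 4: curr=26, set curr.next=prev(15) | reversed so far: 26 -> 15 -> 33 -> 20

26 -> 15 -> 33 -> 20 -> None


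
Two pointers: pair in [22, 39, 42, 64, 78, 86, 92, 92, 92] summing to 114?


lo=0(22)+hi=8(92)=114

Yes: 22+92=114


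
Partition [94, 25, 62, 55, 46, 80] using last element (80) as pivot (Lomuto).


Pivot: 80
  25 <= 80: swap -> [25, 94, 62, 55, 46, 80]
  62 <= 80: swap -> [25, 62, 94, 55, 46, 80]
  55 <= 80: swap -> [25, 62, 55, 94, 46, 80]
  46 <= 80: swap -> [25, 62, 55, 46, 94, 80]
Place pivot at 4: [25, 62, 55, 46, 80, 94]

Partitioned: [25, 62, 55, 46, 80, 94]


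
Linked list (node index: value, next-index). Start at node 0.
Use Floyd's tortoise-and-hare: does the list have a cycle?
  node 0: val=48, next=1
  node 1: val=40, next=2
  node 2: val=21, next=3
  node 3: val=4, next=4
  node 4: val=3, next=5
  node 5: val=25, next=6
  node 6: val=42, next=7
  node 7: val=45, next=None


Floyd's tortoise (slow, +1) and hare (fast, +2):
  init: slow=0, fast=0
  step 1: slow=1, fast=2
  step 2: slow=2, fast=4
  step 3: slow=3, fast=6
  step 4: fast 6->7->None, no cycle

Cycle: no


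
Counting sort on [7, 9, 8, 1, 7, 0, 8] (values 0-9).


Input: [7, 9, 8, 1, 7, 0, 8]
Counts: [1, 1, 0, 0, 0, 0, 0, 2, 2, 1]

Sorted: [0, 1, 7, 7, 8, 8, 9]


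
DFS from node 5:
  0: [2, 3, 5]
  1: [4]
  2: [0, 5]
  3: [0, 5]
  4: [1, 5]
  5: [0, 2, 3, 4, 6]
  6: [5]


Visit 5, push [6, 4, 3, 2, 0]
Visit 0, push [3, 2]
Visit 2, push []
Visit 3, push []
Visit 4, push [1]
Visit 1, push []
Visit 6, push []

DFS order: [5, 0, 2, 3, 4, 1, 6]


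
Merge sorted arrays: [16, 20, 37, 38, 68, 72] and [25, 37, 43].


Take 16 from A
Take 20 from A
Take 25 from B
Take 37 from A
Take 37 from B
Take 38 from A
Take 43 from B

Merged: [16, 20, 25, 37, 37, 38, 43, 68, 72]


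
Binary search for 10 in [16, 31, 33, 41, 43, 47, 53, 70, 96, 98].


Step 1: lo=0, hi=9, mid=4, val=43
Step 2: lo=0, hi=3, mid=1, val=31
Step 3: lo=0, hi=0, mid=0, val=16

Not found


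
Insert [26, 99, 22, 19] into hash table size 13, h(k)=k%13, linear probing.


Insert 26: h=0 -> slot 0
Insert 99: h=8 -> slot 8
Insert 22: h=9 -> slot 9
Insert 19: h=6 -> slot 6

Table: [26, None, None, None, None, None, 19, None, 99, 22, None, None, None]


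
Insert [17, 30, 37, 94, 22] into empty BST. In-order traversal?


Insert 17: root
Insert 30: R from 17
Insert 37: R from 17 -> R from 30
Insert 94: R from 17 -> R from 30 -> R from 37
Insert 22: R from 17 -> L from 30

In-order: [17, 22, 30, 37, 94]


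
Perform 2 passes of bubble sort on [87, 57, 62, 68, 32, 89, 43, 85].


Initial: [87, 57, 62, 68, 32, 89, 43, 85]
Pass 1: [57, 62, 68, 32, 87, 43, 85, 89] (6 swaps)
Pass 2: [57, 62, 32, 68, 43, 85, 87, 89] (3 swaps)

After 2 passes: [57, 62, 32, 68, 43, 85, 87, 89]


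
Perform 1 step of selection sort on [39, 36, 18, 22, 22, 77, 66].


Initial: [39, 36, 18, 22, 22, 77, 66]
Step 1: min=18 at 2
  Swap: [18, 36, 39, 22, 22, 77, 66]

After 1 step: [18, 36, 39, 22, 22, 77, 66]


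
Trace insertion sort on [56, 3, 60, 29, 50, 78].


Initial: [56, 3, 60, 29, 50, 78]
Insert 3: [3, 56, 60, 29, 50, 78]
Insert 60: [3, 56, 60, 29, 50, 78]
Insert 29: [3, 29, 56, 60, 50, 78]
Insert 50: [3, 29, 50, 56, 60, 78]
Insert 78: [3, 29, 50, 56, 60, 78]

Sorted: [3, 29, 50, 56, 60, 78]


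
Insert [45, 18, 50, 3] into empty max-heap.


Insert 45: [45]
Insert 18: [45, 18]
Insert 50: [50, 18, 45]
Insert 3: [50, 18, 45, 3]

Final heap: [50, 18, 45, 3]


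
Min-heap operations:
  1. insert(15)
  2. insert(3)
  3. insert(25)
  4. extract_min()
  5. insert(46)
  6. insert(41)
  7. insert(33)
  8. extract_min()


insert(15) -> [15]
insert(3) -> [3, 15]
insert(25) -> [3, 15, 25]
extract_min()->3, [15, 25]
insert(46) -> [15, 25, 46]
insert(41) -> [15, 25, 46, 41]
insert(33) -> [15, 25, 46, 41, 33]
extract_min()->15, [25, 33, 46, 41]

Final heap: [25, 33, 46, 41]


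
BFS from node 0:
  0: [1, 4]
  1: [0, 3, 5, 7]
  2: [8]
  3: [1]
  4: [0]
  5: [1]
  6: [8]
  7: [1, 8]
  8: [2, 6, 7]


Visit 0, enqueue [1, 4]
Visit 1, enqueue [3, 5, 7]
Visit 4, enqueue []
Visit 3, enqueue []
Visit 5, enqueue []
Visit 7, enqueue [8]
Visit 8, enqueue [2, 6]
Visit 2, enqueue []
Visit 6, enqueue []

BFS order: [0, 1, 4, 3, 5, 7, 8, 2, 6]


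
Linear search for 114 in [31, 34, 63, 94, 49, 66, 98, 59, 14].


i=0: 31!=114
i=1: 34!=114
i=2: 63!=114
i=3: 94!=114
i=4: 49!=114
i=5: 66!=114
i=6: 98!=114
i=7: 59!=114
i=8: 14!=114

Not found, 9 comps


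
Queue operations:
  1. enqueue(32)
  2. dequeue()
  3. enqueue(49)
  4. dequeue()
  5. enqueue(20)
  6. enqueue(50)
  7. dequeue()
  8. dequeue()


enqueue(32) -> [32]
dequeue()->32, []
enqueue(49) -> [49]
dequeue()->49, []
enqueue(20) -> [20]
enqueue(50) -> [20, 50]
dequeue()->20, [50]
dequeue()->50, []

Final queue: []


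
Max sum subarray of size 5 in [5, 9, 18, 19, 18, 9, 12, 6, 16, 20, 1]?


[0:5]: 69
[1:6]: 73
[2:7]: 76
[3:8]: 64
[4:9]: 61
[5:10]: 63
[6:11]: 55

Max: 76 at [2:7]


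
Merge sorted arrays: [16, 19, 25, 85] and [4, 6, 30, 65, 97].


Take 4 from B
Take 6 from B
Take 16 from A
Take 19 from A
Take 25 from A
Take 30 from B
Take 65 from B
Take 85 from A

Merged: [4, 6, 16, 19, 25, 30, 65, 85, 97]


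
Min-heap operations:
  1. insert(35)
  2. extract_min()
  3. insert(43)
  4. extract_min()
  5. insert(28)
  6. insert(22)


insert(35) -> [35]
extract_min()->35, []
insert(43) -> [43]
extract_min()->43, []
insert(28) -> [28]
insert(22) -> [22, 28]

Final heap: [22, 28]


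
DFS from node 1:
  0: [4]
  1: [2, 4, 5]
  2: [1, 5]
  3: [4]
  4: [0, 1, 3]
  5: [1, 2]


Visit 1, push [5, 4, 2]
Visit 2, push [5]
Visit 5, push []
Visit 4, push [3, 0]
Visit 0, push []
Visit 3, push []

DFS order: [1, 2, 5, 4, 0, 3]


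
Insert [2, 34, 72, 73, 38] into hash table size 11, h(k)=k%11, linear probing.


Insert 2: h=2 -> slot 2
Insert 34: h=1 -> slot 1
Insert 72: h=6 -> slot 6
Insert 73: h=7 -> slot 7
Insert 38: h=5 -> slot 5

Table: [None, 34, 2, None, None, 38, 72, 73, None, None, None]


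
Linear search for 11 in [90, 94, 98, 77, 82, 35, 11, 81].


i=0: 90!=11
i=1: 94!=11
i=2: 98!=11
i=3: 77!=11
i=4: 82!=11
i=5: 35!=11
i=6: 11==11 found!

Found at 6, 7 comps


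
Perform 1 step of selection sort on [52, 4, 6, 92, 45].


Initial: [52, 4, 6, 92, 45]
Step 1: min=4 at 1
  Swap: [4, 52, 6, 92, 45]

After 1 step: [4, 52, 6, 92, 45]


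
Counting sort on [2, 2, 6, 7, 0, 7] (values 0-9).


Input: [2, 2, 6, 7, 0, 7]
Counts: [1, 0, 2, 0, 0, 0, 1, 2, 0, 0]

Sorted: [0, 2, 2, 6, 7, 7]


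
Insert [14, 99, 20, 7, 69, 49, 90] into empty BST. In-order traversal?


Insert 14: root
Insert 99: R from 14
Insert 20: R from 14 -> L from 99
Insert 7: L from 14
Insert 69: R from 14 -> L from 99 -> R from 20
Insert 49: R from 14 -> L from 99 -> R from 20 -> L from 69
Insert 90: R from 14 -> L from 99 -> R from 20 -> R from 69

In-order: [7, 14, 20, 49, 69, 90, 99]


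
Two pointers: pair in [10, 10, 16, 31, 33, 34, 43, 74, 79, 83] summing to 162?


lo=0(10)+hi=9(83)=93
lo=1(10)+hi=9(83)=93
lo=2(16)+hi=9(83)=99
lo=3(31)+hi=9(83)=114
lo=4(33)+hi=9(83)=116
lo=5(34)+hi=9(83)=117
lo=6(43)+hi=9(83)=126
lo=7(74)+hi=9(83)=157
lo=8(79)+hi=9(83)=162

Yes: 79+83=162


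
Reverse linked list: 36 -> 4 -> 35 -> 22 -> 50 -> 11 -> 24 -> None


Step 1: curr=36, set curr.next=prev(None) | reversed so far: 36
Step 2: curr=4, set curr.next=prev(36) | reversed so far: 4 -> 36
Step 3: curr=35, set curr.next=prev(4) | reversed so far: 35 -> 4 -> 36
Step 4: curr=22, set curr.next=prev(35) | reversed so far: 22 -> 35 -> 4 -> 36
Step 5: curr=50, set curr.next=prev(22) | reversed so far: 50 -> 22 -> 35 -> 4 -> 36
Step 6: curr=11, set curr.next=prev(50) | reversed so far: 11 -> 50 -> 22 -> 35 -> 4 -> 36
Step 7: curr=24, set curr.next=prev(11) | reversed so far: 24 -> 11 -> 50 -> 22 -> 35 -> 4 -> 36

24 -> 11 -> 50 -> 22 -> 35 -> 4 -> 36 -> None


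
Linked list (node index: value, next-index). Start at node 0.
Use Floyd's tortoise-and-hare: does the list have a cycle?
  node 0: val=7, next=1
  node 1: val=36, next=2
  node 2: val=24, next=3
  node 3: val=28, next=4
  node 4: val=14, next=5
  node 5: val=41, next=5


Floyd's tortoise (slow, +1) and hare (fast, +2):
  init: slow=0, fast=0
  step 1: slow=1, fast=2
  step 2: slow=2, fast=4
  step 3: slow=3, fast=5
  step 4: slow=4, fast=5
  step 5: slow=5, fast=5
  slow == fast at node 5: cycle detected

Cycle: yes


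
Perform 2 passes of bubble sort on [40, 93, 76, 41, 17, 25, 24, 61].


Initial: [40, 93, 76, 41, 17, 25, 24, 61]
Pass 1: [40, 76, 41, 17, 25, 24, 61, 93] (6 swaps)
Pass 2: [40, 41, 17, 25, 24, 61, 76, 93] (5 swaps)

After 2 passes: [40, 41, 17, 25, 24, 61, 76, 93]


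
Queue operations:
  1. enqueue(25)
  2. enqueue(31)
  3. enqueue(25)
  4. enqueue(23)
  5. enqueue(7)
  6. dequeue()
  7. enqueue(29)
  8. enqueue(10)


enqueue(25) -> [25]
enqueue(31) -> [25, 31]
enqueue(25) -> [25, 31, 25]
enqueue(23) -> [25, 31, 25, 23]
enqueue(7) -> [25, 31, 25, 23, 7]
dequeue()->25, [31, 25, 23, 7]
enqueue(29) -> [31, 25, 23, 7, 29]
enqueue(10) -> [31, 25, 23, 7, 29, 10]

Final queue: [31, 25, 23, 7, 29, 10]


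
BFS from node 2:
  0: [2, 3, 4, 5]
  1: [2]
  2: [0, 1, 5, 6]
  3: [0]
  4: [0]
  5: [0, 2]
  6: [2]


Visit 2, enqueue [0, 1, 5, 6]
Visit 0, enqueue [3, 4]
Visit 1, enqueue []
Visit 5, enqueue []
Visit 6, enqueue []
Visit 3, enqueue []
Visit 4, enqueue []

BFS order: [2, 0, 1, 5, 6, 3, 4]


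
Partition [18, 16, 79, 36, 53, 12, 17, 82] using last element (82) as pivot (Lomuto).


Pivot: 82
  18 <= 82: advance i (no swap)
  16 <= 82: advance i (no swap)
  79 <= 82: advance i (no swap)
  36 <= 82: advance i (no swap)
  53 <= 82: advance i (no swap)
  12 <= 82: advance i (no swap)
  17 <= 82: advance i (no swap)
Place pivot at 7: [18, 16, 79, 36, 53, 12, 17, 82]

Partitioned: [18, 16, 79, 36, 53, 12, 17, 82]


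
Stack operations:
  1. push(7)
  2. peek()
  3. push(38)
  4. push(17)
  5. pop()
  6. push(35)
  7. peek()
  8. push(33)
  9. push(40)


push(7) -> [7]
peek()->7
push(38) -> [7, 38]
push(17) -> [7, 38, 17]
pop()->17, [7, 38]
push(35) -> [7, 38, 35]
peek()->35
push(33) -> [7, 38, 35, 33]
push(40) -> [7, 38, 35, 33, 40]

Final stack: [7, 38, 35, 33, 40]


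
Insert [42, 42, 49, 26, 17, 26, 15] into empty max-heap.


Insert 42: [42]
Insert 42: [42, 42]
Insert 49: [49, 42, 42]
Insert 26: [49, 42, 42, 26]
Insert 17: [49, 42, 42, 26, 17]
Insert 26: [49, 42, 42, 26, 17, 26]
Insert 15: [49, 42, 42, 26, 17, 26, 15]

Final heap: [49, 42, 42, 26, 17, 26, 15]


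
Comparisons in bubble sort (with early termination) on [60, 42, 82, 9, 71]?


Algorithm: bubble sort (with early termination)
Input: [60, 42, 82, 9, 71]
Sorted: [9, 42, 60, 71, 82]

10


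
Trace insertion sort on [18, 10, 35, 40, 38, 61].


Initial: [18, 10, 35, 40, 38, 61]
Insert 10: [10, 18, 35, 40, 38, 61]
Insert 35: [10, 18, 35, 40, 38, 61]
Insert 40: [10, 18, 35, 40, 38, 61]
Insert 38: [10, 18, 35, 38, 40, 61]
Insert 61: [10, 18, 35, 38, 40, 61]

Sorted: [10, 18, 35, 38, 40, 61]


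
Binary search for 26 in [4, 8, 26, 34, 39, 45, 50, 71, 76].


Step 1: lo=0, hi=8, mid=4, val=39
Step 2: lo=0, hi=3, mid=1, val=8
Step 3: lo=2, hi=3, mid=2, val=26

Found at index 2


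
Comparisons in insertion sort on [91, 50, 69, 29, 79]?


Algorithm: insertion sort
Input: [91, 50, 69, 29, 79]
Sorted: [29, 50, 69, 79, 91]

8


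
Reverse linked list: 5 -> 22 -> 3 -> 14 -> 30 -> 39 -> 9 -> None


Step 1: curr=5, set curr.next=prev(None) | reversed so far: 5
Step 2: curr=22, set curr.next=prev(5) | reversed so far: 22 -> 5
Step 3: curr=3, set curr.next=prev(22) | reversed so far: 3 -> 22 -> 5
Step 4: curr=14, set curr.next=prev(3) | reversed so far: 14 -> 3 -> 22 -> 5
Step 5: curr=30, set curr.next=prev(14) | reversed so far: 30 -> 14 -> 3 -> 22 -> 5
Step 6: curr=39, set curr.next=prev(30) | reversed so far: 39 -> 30 -> 14 -> 3 -> 22 -> 5
Step 7: curr=9, set curr.next=prev(39) | reversed so far: 9 -> 39 -> 30 -> 14 -> 3 -> 22 -> 5

9 -> 39 -> 30 -> 14 -> 3 -> 22 -> 5 -> None


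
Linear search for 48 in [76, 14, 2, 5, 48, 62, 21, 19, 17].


i=0: 76!=48
i=1: 14!=48
i=2: 2!=48
i=3: 5!=48
i=4: 48==48 found!

Found at 4, 5 comps


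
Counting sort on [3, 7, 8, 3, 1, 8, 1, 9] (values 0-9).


Input: [3, 7, 8, 3, 1, 8, 1, 9]
Counts: [0, 2, 0, 2, 0, 0, 0, 1, 2, 1]

Sorted: [1, 1, 3, 3, 7, 8, 8, 9]


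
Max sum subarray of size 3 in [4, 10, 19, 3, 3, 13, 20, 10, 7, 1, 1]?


[0:3]: 33
[1:4]: 32
[2:5]: 25
[3:6]: 19
[4:7]: 36
[5:8]: 43
[6:9]: 37
[7:10]: 18
[8:11]: 9

Max: 43 at [5:8]


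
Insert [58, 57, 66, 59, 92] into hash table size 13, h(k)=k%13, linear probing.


Insert 58: h=6 -> slot 6
Insert 57: h=5 -> slot 5
Insert 66: h=1 -> slot 1
Insert 59: h=7 -> slot 7
Insert 92: h=1, 1 probes -> slot 2

Table: [None, 66, 92, None, None, 57, 58, 59, None, None, None, None, None]


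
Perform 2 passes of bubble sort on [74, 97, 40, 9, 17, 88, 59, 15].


Initial: [74, 97, 40, 9, 17, 88, 59, 15]
Pass 1: [74, 40, 9, 17, 88, 59, 15, 97] (6 swaps)
Pass 2: [40, 9, 17, 74, 59, 15, 88, 97] (5 swaps)

After 2 passes: [40, 9, 17, 74, 59, 15, 88, 97]


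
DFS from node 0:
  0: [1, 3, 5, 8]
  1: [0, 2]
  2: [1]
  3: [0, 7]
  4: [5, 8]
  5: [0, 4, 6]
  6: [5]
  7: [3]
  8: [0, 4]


Visit 0, push [8, 5, 3, 1]
Visit 1, push [2]
Visit 2, push []
Visit 3, push [7]
Visit 7, push []
Visit 5, push [6, 4]
Visit 4, push [8]
Visit 8, push []
Visit 6, push []

DFS order: [0, 1, 2, 3, 7, 5, 4, 8, 6]


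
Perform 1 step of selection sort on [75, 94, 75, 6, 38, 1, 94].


Initial: [75, 94, 75, 6, 38, 1, 94]
Step 1: min=1 at 5
  Swap: [1, 94, 75, 6, 38, 75, 94]

After 1 step: [1, 94, 75, 6, 38, 75, 94]


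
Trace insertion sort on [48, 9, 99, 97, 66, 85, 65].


Initial: [48, 9, 99, 97, 66, 85, 65]
Insert 9: [9, 48, 99, 97, 66, 85, 65]
Insert 99: [9, 48, 99, 97, 66, 85, 65]
Insert 97: [9, 48, 97, 99, 66, 85, 65]
Insert 66: [9, 48, 66, 97, 99, 85, 65]
Insert 85: [9, 48, 66, 85, 97, 99, 65]
Insert 65: [9, 48, 65, 66, 85, 97, 99]

Sorted: [9, 48, 65, 66, 85, 97, 99]


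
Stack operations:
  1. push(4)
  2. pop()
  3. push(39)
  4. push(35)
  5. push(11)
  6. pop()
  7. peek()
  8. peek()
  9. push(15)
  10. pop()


push(4) -> [4]
pop()->4, []
push(39) -> [39]
push(35) -> [39, 35]
push(11) -> [39, 35, 11]
pop()->11, [39, 35]
peek()->35
peek()->35
push(15) -> [39, 35, 15]
pop()->15, [39, 35]

Final stack: [39, 35]


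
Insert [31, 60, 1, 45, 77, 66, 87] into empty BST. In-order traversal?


Insert 31: root
Insert 60: R from 31
Insert 1: L from 31
Insert 45: R from 31 -> L from 60
Insert 77: R from 31 -> R from 60
Insert 66: R from 31 -> R from 60 -> L from 77
Insert 87: R from 31 -> R from 60 -> R from 77

In-order: [1, 31, 45, 60, 66, 77, 87]


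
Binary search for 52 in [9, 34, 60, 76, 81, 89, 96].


Step 1: lo=0, hi=6, mid=3, val=76
Step 2: lo=0, hi=2, mid=1, val=34
Step 3: lo=2, hi=2, mid=2, val=60

Not found


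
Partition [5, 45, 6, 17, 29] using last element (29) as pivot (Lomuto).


Pivot: 29
  5 <= 29: advance i (no swap)
  6 <= 29: swap -> [5, 6, 45, 17, 29]
  17 <= 29: swap -> [5, 6, 17, 45, 29]
Place pivot at 3: [5, 6, 17, 29, 45]

Partitioned: [5, 6, 17, 29, 45]


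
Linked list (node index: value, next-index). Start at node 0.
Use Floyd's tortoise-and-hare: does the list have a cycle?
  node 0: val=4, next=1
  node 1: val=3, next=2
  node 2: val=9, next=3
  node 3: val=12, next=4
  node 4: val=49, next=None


Floyd's tortoise (slow, +1) and hare (fast, +2):
  init: slow=0, fast=0
  step 1: slow=1, fast=2
  step 2: slow=2, fast=4
  step 3: fast -> None, no cycle

Cycle: no


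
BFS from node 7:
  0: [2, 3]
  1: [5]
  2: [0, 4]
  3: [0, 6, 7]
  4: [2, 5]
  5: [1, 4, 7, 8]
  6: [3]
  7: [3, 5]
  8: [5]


Visit 7, enqueue [3, 5]
Visit 3, enqueue [0, 6]
Visit 5, enqueue [1, 4, 8]
Visit 0, enqueue [2]
Visit 6, enqueue []
Visit 1, enqueue []
Visit 4, enqueue []
Visit 8, enqueue []
Visit 2, enqueue []

BFS order: [7, 3, 5, 0, 6, 1, 4, 8, 2]


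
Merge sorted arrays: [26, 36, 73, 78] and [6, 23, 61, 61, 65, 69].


Take 6 from B
Take 23 from B
Take 26 from A
Take 36 from A
Take 61 from B
Take 61 from B
Take 65 from B
Take 69 from B

Merged: [6, 23, 26, 36, 61, 61, 65, 69, 73, 78]


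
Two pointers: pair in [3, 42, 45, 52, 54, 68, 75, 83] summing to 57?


lo=0(3)+hi=7(83)=86
lo=0(3)+hi=6(75)=78
lo=0(3)+hi=5(68)=71
lo=0(3)+hi=4(54)=57

Yes: 3+54=57


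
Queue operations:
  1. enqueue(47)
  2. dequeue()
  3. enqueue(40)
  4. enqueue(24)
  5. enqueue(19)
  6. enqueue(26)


enqueue(47) -> [47]
dequeue()->47, []
enqueue(40) -> [40]
enqueue(24) -> [40, 24]
enqueue(19) -> [40, 24, 19]
enqueue(26) -> [40, 24, 19, 26]

Final queue: [40, 24, 19, 26]


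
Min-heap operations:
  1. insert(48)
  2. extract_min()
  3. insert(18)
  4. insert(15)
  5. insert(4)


insert(48) -> [48]
extract_min()->48, []
insert(18) -> [18]
insert(15) -> [15, 18]
insert(4) -> [4, 18, 15]

Final heap: [4, 18, 15]


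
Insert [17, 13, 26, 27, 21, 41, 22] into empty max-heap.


Insert 17: [17]
Insert 13: [17, 13]
Insert 26: [26, 13, 17]
Insert 27: [27, 26, 17, 13]
Insert 21: [27, 26, 17, 13, 21]
Insert 41: [41, 26, 27, 13, 21, 17]
Insert 22: [41, 26, 27, 13, 21, 17, 22]

Final heap: [41, 26, 27, 13, 21, 17, 22]


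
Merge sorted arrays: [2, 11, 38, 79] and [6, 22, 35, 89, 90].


Take 2 from A
Take 6 from B
Take 11 from A
Take 22 from B
Take 35 from B
Take 38 from A
Take 79 from A

Merged: [2, 6, 11, 22, 35, 38, 79, 89, 90]


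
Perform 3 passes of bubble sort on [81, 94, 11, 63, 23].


Initial: [81, 94, 11, 63, 23]
Pass 1: [81, 11, 63, 23, 94] (3 swaps)
Pass 2: [11, 63, 23, 81, 94] (3 swaps)
Pass 3: [11, 23, 63, 81, 94] (1 swaps)

After 3 passes: [11, 23, 63, 81, 94]


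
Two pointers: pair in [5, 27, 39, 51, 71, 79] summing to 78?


lo=0(5)+hi=5(79)=84
lo=0(5)+hi=4(71)=76
lo=1(27)+hi=4(71)=98
lo=1(27)+hi=3(51)=78

Yes: 27+51=78


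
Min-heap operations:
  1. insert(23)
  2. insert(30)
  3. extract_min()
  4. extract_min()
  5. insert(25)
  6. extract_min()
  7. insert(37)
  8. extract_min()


insert(23) -> [23]
insert(30) -> [23, 30]
extract_min()->23, [30]
extract_min()->30, []
insert(25) -> [25]
extract_min()->25, []
insert(37) -> [37]
extract_min()->37, []

Final heap: []


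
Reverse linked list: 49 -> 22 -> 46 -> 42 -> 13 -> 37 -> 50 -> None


Step 1: curr=49, set curr.next=prev(None) | reversed so far: 49
Step 2: curr=22, set curr.next=prev(49) | reversed so far: 22 -> 49
Step 3: curr=46, set curr.next=prev(22) | reversed so far: 46 -> 22 -> 49
Step 4: curr=42, set curr.next=prev(46) | reversed so far: 42 -> 46 -> 22 -> 49
Step 5: curr=13, set curr.next=prev(42) | reversed so far: 13 -> 42 -> 46 -> 22 -> 49
Step 6: curr=37, set curr.next=prev(13) | reversed so far: 37 -> 13 -> 42 -> 46 -> 22 -> 49
Step 7: curr=50, set curr.next=prev(37) | reversed so far: 50 -> 37 -> 13 -> 42 -> 46 -> 22 -> 49

50 -> 37 -> 13 -> 42 -> 46 -> 22 -> 49 -> None


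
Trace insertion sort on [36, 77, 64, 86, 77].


Initial: [36, 77, 64, 86, 77]
Insert 77: [36, 77, 64, 86, 77]
Insert 64: [36, 64, 77, 86, 77]
Insert 86: [36, 64, 77, 86, 77]
Insert 77: [36, 64, 77, 77, 86]

Sorted: [36, 64, 77, 77, 86]


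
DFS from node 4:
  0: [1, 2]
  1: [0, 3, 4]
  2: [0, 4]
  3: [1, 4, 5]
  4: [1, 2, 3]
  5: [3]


Visit 4, push [3, 2, 1]
Visit 1, push [3, 0]
Visit 0, push [2]
Visit 2, push []
Visit 3, push [5]
Visit 5, push []

DFS order: [4, 1, 0, 2, 3, 5]


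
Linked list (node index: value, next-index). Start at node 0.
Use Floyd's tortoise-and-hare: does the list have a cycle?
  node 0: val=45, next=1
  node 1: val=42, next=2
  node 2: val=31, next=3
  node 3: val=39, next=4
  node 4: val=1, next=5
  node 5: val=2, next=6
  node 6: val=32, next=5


Floyd's tortoise (slow, +1) and hare (fast, +2):
  init: slow=0, fast=0
  step 1: slow=1, fast=2
  step 2: slow=2, fast=4
  step 3: slow=3, fast=6
  step 4: slow=4, fast=6
  step 5: slow=5, fast=6
  step 6: slow=6, fast=6
  slow == fast at node 6: cycle detected

Cycle: yes


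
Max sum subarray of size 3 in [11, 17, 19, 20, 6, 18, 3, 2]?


[0:3]: 47
[1:4]: 56
[2:5]: 45
[3:6]: 44
[4:7]: 27
[5:8]: 23

Max: 56 at [1:4]


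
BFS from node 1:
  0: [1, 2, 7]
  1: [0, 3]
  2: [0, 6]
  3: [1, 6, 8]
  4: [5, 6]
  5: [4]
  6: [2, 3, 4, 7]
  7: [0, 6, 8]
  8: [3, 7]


Visit 1, enqueue [0, 3]
Visit 0, enqueue [2, 7]
Visit 3, enqueue [6, 8]
Visit 2, enqueue []
Visit 7, enqueue []
Visit 6, enqueue [4]
Visit 8, enqueue []
Visit 4, enqueue [5]
Visit 5, enqueue []

BFS order: [1, 0, 3, 2, 7, 6, 8, 4, 5]


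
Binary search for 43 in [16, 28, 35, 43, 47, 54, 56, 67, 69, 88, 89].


Step 1: lo=0, hi=10, mid=5, val=54
Step 2: lo=0, hi=4, mid=2, val=35
Step 3: lo=3, hi=4, mid=3, val=43

Found at index 3


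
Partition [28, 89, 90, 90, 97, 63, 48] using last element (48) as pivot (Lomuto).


Pivot: 48
  28 <= 48: advance i (no swap)
Place pivot at 1: [28, 48, 90, 90, 97, 63, 89]

Partitioned: [28, 48, 90, 90, 97, 63, 89]


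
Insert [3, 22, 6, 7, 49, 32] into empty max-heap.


Insert 3: [3]
Insert 22: [22, 3]
Insert 6: [22, 3, 6]
Insert 7: [22, 7, 6, 3]
Insert 49: [49, 22, 6, 3, 7]
Insert 32: [49, 22, 32, 3, 7, 6]

Final heap: [49, 22, 32, 3, 7, 6]


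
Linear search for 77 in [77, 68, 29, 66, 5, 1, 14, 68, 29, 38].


i=0: 77==77 found!

Found at 0, 1 comps


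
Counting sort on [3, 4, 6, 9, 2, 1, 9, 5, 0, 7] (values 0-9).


Input: [3, 4, 6, 9, 2, 1, 9, 5, 0, 7]
Counts: [1, 1, 1, 1, 1, 1, 1, 1, 0, 2]

Sorted: [0, 1, 2, 3, 4, 5, 6, 7, 9, 9]


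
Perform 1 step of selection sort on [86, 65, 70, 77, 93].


Initial: [86, 65, 70, 77, 93]
Step 1: min=65 at 1
  Swap: [65, 86, 70, 77, 93]

After 1 step: [65, 86, 70, 77, 93]


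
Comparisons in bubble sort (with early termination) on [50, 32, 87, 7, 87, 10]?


Algorithm: bubble sort (with early termination)
Input: [50, 32, 87, 7, 87, 10]
Sorted: [7, 10, 32, 50, 87, 87]

15


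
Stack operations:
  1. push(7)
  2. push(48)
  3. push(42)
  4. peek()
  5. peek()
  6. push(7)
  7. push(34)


push(7) -> [7]
push(48) -> [7, 48]
push(42) -> [7, 48, 42]
peek()->42
peek()->42
push(7) -> [7, 48, 42, 7]
push(34) -> [7, 48, 42, 7, 34]

Final stack: [7, 48, 42, 7, 34]


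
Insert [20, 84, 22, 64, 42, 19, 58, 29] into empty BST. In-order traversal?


Insert 20: root
Insert 84: R from 20
Insert 22: R from 20 -> L from 84
Insert 64: R from 20 -> L from 84 -> R from 22
Insert 42: R from 20 -> L from 84 -> R from 22 -> L from 64
Insert 19: L from 20
Insert 58: R from 20 -> L from 84 -> R from 22 -> L from 64 -> R from 42
Insert 29: R from 20 -> L from 84 -> R from 22 -> L from 64 -> L from 42

In-order: [19, 20, 22, 29, 42, 58, 64, 84]


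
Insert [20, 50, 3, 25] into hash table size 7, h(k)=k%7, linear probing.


Insert 20: h=6 -> slot 6
Insert 50: h=1 -> slot 1
Insert 3: h=3 -> slot 3
Insert 25: h=4 -> slot 4

Table: [None, 50, None, 3, 25, None, 20]


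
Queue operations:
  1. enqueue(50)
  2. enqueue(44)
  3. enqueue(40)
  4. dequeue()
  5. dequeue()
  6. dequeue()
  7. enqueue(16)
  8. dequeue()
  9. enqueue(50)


enqueue(50) -> [50]
enqueue(44) -> [50, 44]
enqueue(40) -> [50, 44, 40]
dequeue()->50, [44, 40]
dequeue()->44, [40]
dequeue()->40, []
enqueue(16) -> [16]
dequeue()->16, []
enqueue(50) -> [50]

Final queue: [50]


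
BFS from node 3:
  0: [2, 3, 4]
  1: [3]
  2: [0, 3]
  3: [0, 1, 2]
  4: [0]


Visit 3, enqueue [0, 1, 2]
Visit 0, enqueue [4]
Visit 1, enqueue []
Visit 2, enqueue []
Visit 4, enqueue []

BFS order: [3, 0, 1, 2, 4]


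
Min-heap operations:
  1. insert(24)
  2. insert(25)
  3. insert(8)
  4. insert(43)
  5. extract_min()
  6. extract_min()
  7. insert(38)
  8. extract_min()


insert(24) -> [24]
insert(25) -> [24, 25]
insert(8) -> [8, 25, 24]
insert(43) -> [8, 25, 24, 43]
extract_min()->8, [24, 25, 43]
extract_min()->24, [25, 43]
insert(38) -> [25, 43, 38]
extract_min()->25, [38, 43]

Final heap: [38, 43]


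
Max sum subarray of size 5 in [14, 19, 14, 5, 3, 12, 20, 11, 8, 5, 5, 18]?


[0:5]: 55
[1:6]: 53
[2:7]: 54
[3:8]: 51
[4:9]: 54
[5:10]: 56
[6:11]: 49
[7:12]: 47

Max: 56 at [5:10]


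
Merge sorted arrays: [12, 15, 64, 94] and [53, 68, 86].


Take 12 from A
Take 15 from A
Take 53 from B
Take 64 from A
Take 68 from B
Take 86 from B

Merged: [12, 15, 53, 64, 68, 86, 94]


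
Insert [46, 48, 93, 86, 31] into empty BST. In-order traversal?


Insert 46: root
Insert 48: R from 46
Insert 93: R from 46 -> R from 48
Insert 86: R from 46 -> R from 48 -> L from 93
Insert 31: L from 46

In-order: [31, 46, 48, 86, 93]


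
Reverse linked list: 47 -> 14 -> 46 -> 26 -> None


Step 1: curr=47, set curr.next=prev(None) | reversed so far: 47
Step 2: curr=14, set curr.next=prev(47) | reversed so far: 14 -> 47
Step 3: curr=46, set curr.next=prev(14) | reversed so far: 46 -> 14 -> 47
Step 4: curr=26, set curr.next=prev(46) | reversed so far: 26 -> 46 -> 14 -> 47

26 -> 46 -> 14 -> 47 -> None


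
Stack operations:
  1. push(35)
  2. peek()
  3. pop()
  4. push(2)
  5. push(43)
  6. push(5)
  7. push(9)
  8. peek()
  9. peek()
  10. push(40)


push(35) -> [35]
peek()->35
pop()->35, []
push(2) -> [2]
push(43) -> [2, 43]
push(5) -> [2, 43, 5]
push(9) -> [2, 43, 5, 9]
peek()->9
peek()->9
push(40) -> [2, 43, 5, 9, 40]

Final stack: [2, 43, 5, 9, 40]


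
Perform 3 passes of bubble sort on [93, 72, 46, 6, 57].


Initial: [93, 72, 46, 6, 57]
Pass 1: [72, 46, 6, 57, 93] (4 swaps)
Pass 2: [46, 6, 57, 72, 93] (3 swaps)
Pass 3: [6, 46, 57, 72, 93] (1 swaps)

After 3 passes: [6, 46, 57, 72, 93]


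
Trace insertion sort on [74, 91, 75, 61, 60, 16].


Initial: [74, 91, 75, 61, 60, 16]
Insert 91: [74, 91, 75, 61, 60, 16]
Insert 75: [74, 75, 91, 61, 60, 16]
Insert 61: [61, 74, 75, 91, 60, 16]
Insert 60: [60, 61, 74, 75, 91, 16]
Insert 16: [16, 60, 61, 74, 75, 91]

Sorted: [16, 60, 61, 74, 75, 91]


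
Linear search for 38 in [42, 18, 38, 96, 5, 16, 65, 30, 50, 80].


i=0: 42!=38
i=1: 18!=38
i=2: 38==38 found!

Found at 2, 3 comps


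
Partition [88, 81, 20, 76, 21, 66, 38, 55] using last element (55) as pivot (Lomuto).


Pivot: 55
  20 <= 55: swap -> [20, 81, 88, 76, 21, 66, 38, 55]
  21 <= 55: swap -> [20, 21, 88, 76, 81, 66, 38, 55]
  38 <= 55: swap -> [20, 21, 38, 76, 81, 66, 88, 55]
Place pivot at 3: [20, 21, 38, 55, 81, 66, 88, 76]

Partitioned: [20, 21, 38, 55, 81, 66, 88, 76]


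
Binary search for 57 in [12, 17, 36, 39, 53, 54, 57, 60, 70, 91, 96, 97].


Step 1: lo=0, hi=11, mid=5, val=54
Step 2: lo=6, hi=11, mid=8, val=70
Step 3: lo=6, hi=7, mid=6, val=57

Found at index 6


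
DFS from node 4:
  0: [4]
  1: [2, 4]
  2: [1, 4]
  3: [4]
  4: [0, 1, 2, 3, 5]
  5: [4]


Visit 4, push [5, 3, 2, 1, 0]
Visit 0, push []
Visit 1, push [2]
Visit 2, push []
Visit 3, push []
Visit 5, push []

DFS order: [4, 0, 1, 2, 3, 5]


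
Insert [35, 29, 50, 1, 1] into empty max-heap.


Insert 35: [35]
Insert 29: [35, 29]
Insert 50: [50, 29, 35]
Insert 1: [50, 29, 35, 1]
Insert 1: [50, 29, 35, 1, 1]

Final heap: [50, 29, 35, 1, 1]


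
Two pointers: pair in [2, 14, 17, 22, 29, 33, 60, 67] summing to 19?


lo=0(2)+hi=7(67)=69
lo=0(2)+hi=6(60)=62
lo=0(2)+hi=5(33)=35
lo=0(2)+hi=4(29)=31
lo=0(2)+hi=3(22)=24
lo=0(2)+hi=2(17)=19

Yes: 2+17=19


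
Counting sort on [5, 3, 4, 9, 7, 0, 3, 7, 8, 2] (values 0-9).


Input: [5, 3, 4, 9, 7, 0, 3, 7, 8, 2]
Counts: [1, 0, 1, 2, 1, 1, 0, 2, 1, 1]

Sorted: [0, 2, 3, 3, 4, 5, 7, 7, 8, 9]


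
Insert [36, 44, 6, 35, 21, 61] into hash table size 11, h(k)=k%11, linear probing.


Insert 36: h=3 -> slot 3
Insert 44: h=0 -> slot 0
Insert 6: h=6 -> slot 6
Insert 35: h=2 -> slot 2
Insert 21: h=10 -> slot 10
Insert 61: h=6, 1 probes -> slot 7

Table: [44, None, 35, 36, None, None, 6, 61, None, None, 21]


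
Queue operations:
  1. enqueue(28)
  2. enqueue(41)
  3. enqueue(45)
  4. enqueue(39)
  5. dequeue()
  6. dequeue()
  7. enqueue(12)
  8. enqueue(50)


enqueue(28) -> [28]
enqueue(41) -> [28, 41]
enqueue(45) -> [28, 41, 45]
enqueue(39) -> [28, 41, 45, 39]
dequeue()->28, [41, 45, 39]
dequeue()->41, [45, 39]
enqueue(12) -> [45, 39, 12]
enqueue(50) -> [45, 39, 12, 50]

Final queue: [45, 39, 12, 50]


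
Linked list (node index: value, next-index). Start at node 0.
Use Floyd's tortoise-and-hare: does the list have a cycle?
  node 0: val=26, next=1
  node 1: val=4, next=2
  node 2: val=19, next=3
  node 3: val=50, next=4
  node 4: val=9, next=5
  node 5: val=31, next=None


Floyd's tortoise (slow, +1) and hare (fast, +2):
  init: slow=0, fast=0
  step 1: slow=1, fast=2
  step 2: slow=2, fast=4
  step 3: fast 4->5->None, no cycle

Cycle: no


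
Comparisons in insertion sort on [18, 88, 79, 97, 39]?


Algorithm: insertion sort
Input: [18, 88, 79, 97, 39]
Sorted: [18, 39, 79, 88, 97]

8


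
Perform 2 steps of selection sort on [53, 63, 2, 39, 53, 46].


Initial: [53, 63, 2, 39, 53, 46]
Step 1: min=2 at 2
  Swap: [2, 63, 53, 39, 53, 46]
Step 2: min=39 at 3
  Swap: [2, 39, 53, 63, 53, 46]

After 2 steps: [2, 39, 53, 63, 53, 46]


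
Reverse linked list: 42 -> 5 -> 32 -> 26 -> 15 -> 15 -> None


Step 1: curr=42, set curr.next=prev(None) | reversed so far: 42
Step 2: curr=5, set curr.next=prev(42) | reversed so far: 5 -> 42
Step 3: curr=32, set curr.next=prev(5) | reversed so far: 32 -> 5 -> 42
Step 4: curr=26, set curr.next=prev(32) | reversed so far: 26 -> 32 -> 5 -> 42
Step 5: curr=15, set curr.next=prev(26) | reversed so far: 15 -> 26 -> 32 -> 5 -> 42
Step 6: curr=15, set curr.next=prev(15) | reversed so far: 15 -> 15 -> 26 -> 32 -> 5 -> 42

15 -> 15 -> 26 -> 32 -> 5 -> 42 -> None


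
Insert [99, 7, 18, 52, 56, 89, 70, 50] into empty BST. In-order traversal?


Insert 99: root
Insert 7: L from 99
Insert 18: L from 99 -> R from 7
Insert 52: L from 99 -> R from 7 -> R from 18
Insert 56: L from 99 -> R from 7 -> R from 18 -> R from 52
Insert 89: L from 99 -> R from 7 -> R from 18 -> R from 52 -> R from 56
Insert 70: L from 99 -> R from 7 -> R from 18 -> R from 52 -> R from 56 -> L from 89
Insert 50: L from 99 -> R from 7 -> R from 18 -> L from 52

In-order: [7, 18, 50, 52, 56, 70, 89, 99]


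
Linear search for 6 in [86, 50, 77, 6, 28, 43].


i=0: 86!=6
i=1: 50!=6
i=2: 77!=6
i=3: 6==6 found!

Found at 3, 4 comps


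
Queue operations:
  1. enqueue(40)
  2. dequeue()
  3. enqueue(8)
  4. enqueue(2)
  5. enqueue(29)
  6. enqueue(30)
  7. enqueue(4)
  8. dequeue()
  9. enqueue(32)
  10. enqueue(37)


enqueue(40) -> [40]
dequeue()->40, []
enqueue(8) -> [8]
enqueue(2) -> [8, 2]
enqueue(29) -> [8, 2, 29]
enqueue(30) -> [8, 2, 29, 30]
enqueue(4) -> [8, 2, 29, 30, 4]
dequeue()->8, [2, 29, 30, 4]
enqueue(32) -> [2, 29, 30, 4, 32]
enqueue(37) -> [2, 29, 30, 4, 32, 37]

Final queue: [2, 29, 30, 4, 32, 37]


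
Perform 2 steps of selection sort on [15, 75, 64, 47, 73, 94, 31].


Initial: [15, 75, 64, 47, 73, 94, 31]
Step 1: min=15 at 0
  Swap: [15, 75, 64, 47, 73, 94, 31]
Step 2: min=31 at 6
  Swap: [15, 31, 64, 47, 73, 94, 75]

After 2 steps: [15, 31, 64, 47, 73, 94, 75]


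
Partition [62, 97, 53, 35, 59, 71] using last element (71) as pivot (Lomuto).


Pivot: 71
  62 <= 71: advance i (no swap)
  53 <= 71: swap -> [62, 53, 97, 35, 59, 71]
  35 <= 71: swap -> [62, 53, 35, 97, 59, 71]
  59 <= 71: swap -> [62, 53, 35, 59, 97, 71]
Place pivot at 4: [62, 53, 35, 59, 71, 97]

Partitioned: [62, 53, 35, 59, 71, 97]


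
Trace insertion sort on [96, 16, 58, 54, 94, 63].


Initial: [96, 16, 58, 54, 94, 63]
Insert 16: [16, 96, 58, 54, 94, 63]
Insert 58: [16, 58, 96, 54, 94, 63]
Insert 54: [16, 54, 58, 96, 94, 63]
Insert 94: [16, 54, 58, 94, 96, 63]
Insert 63: [16, 54, 58, 63, 94, 96]

Sorted: [16, 54, 58, 63, 94, 96]


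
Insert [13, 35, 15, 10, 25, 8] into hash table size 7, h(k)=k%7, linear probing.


Insert 13: h=6 -> slot 6
Insert 35: h=0 -> slot 0
Insert 15: h=1 -> slot 1
Insert 10: h=3 -> slot 3
Insert 25: h=4 -> slot 4
Insert 8: h=1, 1 probes -> slot 2

Table: [35, 15, 8, 10, 25, None, 13]


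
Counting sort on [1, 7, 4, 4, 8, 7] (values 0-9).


Input: [1, 7, 4, 4, 8, 7]
Counts: [0, 1, 0, 0, 2, 0, 0, 2, 1, 0]

Sorted: [1, 4, 4, 7, 7, 8]


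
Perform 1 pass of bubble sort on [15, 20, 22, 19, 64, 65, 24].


Initial: [15, 20, 22, 19, 64, 65, 24]
Pass 1: [15, 20, 19, 22, 64, 24, 65] (2 swaps)

After 1 pass: [15, 20, 19, 22, 64, 24, 65]


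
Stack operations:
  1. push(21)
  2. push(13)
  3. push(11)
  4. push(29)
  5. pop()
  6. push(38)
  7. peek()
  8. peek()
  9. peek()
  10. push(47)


push(21) -> [21]
push(13) -> [21, 13]
push(11) -> [21, 13, 11]
push(29) -> [21, 13, 11, 29]
pop()->29, [21, 13, 11]
push(38) -> [21, 13, 11, 38]
peek()->38
peek()->38
peek()->38
push(47) -> [21, 13, 11, 38, 47]

Final stack: [21, 13, 11, 38, 47]


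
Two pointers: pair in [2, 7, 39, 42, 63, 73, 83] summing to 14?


lo=0(2)+hi=6(83)=85
lo=0(2)+hi=5(73)=75
lo=0(2)+hi=4(63)=65
lo=0(2)+hi=3(42)=44
lo=0(2)+hi=2(39)=41
lo=0(2)+hi=1(7)=9

No pair found


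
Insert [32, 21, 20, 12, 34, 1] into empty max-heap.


Insert 32: [32]
Insert 21: [32, 21]
Insert 20: [32, 21, 20]
Insert 12: [32, 21, 20, 12]
Insert 34: [34, 32, 20, 12, 21]
Insert 1: [34, 32, 20, 12, 21, 1]

Final heap: [34, 32, 20, 12, 21, 1]


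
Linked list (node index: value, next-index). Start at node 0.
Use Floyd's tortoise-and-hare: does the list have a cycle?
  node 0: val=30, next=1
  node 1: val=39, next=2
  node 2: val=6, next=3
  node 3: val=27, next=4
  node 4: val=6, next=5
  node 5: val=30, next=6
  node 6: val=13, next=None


Floyd's tortoise (slow, +1) and hare (fast, +2):
  init: slow=0, fast=0
  step 1: slow=1, fast=2
  step 2: slow=2, fast=4
  step 3: slow=3, fast=6
  step 4: fast -> None, no cycle

Cycle: no


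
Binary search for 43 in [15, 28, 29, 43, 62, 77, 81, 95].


Step 1: lo=0, hi=7, mid=3, val=43

Found at index 3


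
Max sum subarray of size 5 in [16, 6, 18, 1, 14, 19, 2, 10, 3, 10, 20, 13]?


[0:5]: 55
[1:6]: 58
[2:7]: 54
[3:8]: 46
[4:9]: 48
[5:10]: 44
[6:11]: 45
[7:12]: 56

Max: 58 at [1:6]


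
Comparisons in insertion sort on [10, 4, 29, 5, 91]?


Algorithm: insertion sort
Input: [10, 4, 29, 5, 91]
Sorted: [4, 5, 10, 29, 91]

6


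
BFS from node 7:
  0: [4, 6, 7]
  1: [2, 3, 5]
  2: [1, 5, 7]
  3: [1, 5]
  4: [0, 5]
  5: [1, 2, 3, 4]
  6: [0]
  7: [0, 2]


Visit 7, enqueue [0, 2]
Visit 0, enqueue [4, 6]
Visit 2, enqueue [1, 5]
Visit 4, enqueue []
Visit 6, enqueue []
Visit 1, enqueue [3]
Visit 5, enqueue []
Visit 3, enqueue []

BFS order: [7, 0, 2, 4, 6, 1, 5, 3]


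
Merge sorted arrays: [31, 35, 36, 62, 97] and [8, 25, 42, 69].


Take 8 from B
Take 25 from B
Take 31 from A
Take 35 from A
Take 36 from A
Take 42 from B
Take 62 from A
Take 69 from B

Merged: [8, 25, 31, 35, 36, 42, 62, 69, 97]


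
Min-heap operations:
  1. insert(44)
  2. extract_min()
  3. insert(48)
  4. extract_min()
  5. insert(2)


insert(44) -> [44]
extract_min()->44, []
insert(48) -> [48]
extract_min()->48, []
insert(2) -> [2]

Final heap: [2]


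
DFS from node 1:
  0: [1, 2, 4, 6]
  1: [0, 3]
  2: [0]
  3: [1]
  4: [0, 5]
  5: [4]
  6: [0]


Visit 1, push [3, 0]
Visit 0, push [6, 4, 2]
Visit 2, push []
Visit 4, push [5]
Visit 5, push []
Visit 6, push []
Visit 3, push []

DFS order: [1, 0, 2, 4, 5, 6, 3]


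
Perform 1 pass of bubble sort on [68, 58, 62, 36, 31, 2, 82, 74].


Initial: [68, 58, 62, 36, 31, 2, 82, 74]
Pass 1: [58, 62, 36, 31, 2, 68, 74, 82] (6 swaps)

After 1 pass: [58, 62, 36, 31, 2, 68, 74, 82]


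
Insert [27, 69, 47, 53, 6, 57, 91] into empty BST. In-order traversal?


Insert 27: root
Insert 69: R from 27
Insert 47: R from 27 -> L from 69
Insert 53: R from 27 -> L from 69 -> R from 47
Insert 6: L from 27
Insert 57: R from 27 -> L from 69 -> R from 47 -> R from 53
Insert 91: R from 27 -> R from 69

In-order: [6, 27, 47, 53, 57, 69, 91]


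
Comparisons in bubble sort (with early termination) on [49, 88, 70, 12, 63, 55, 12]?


Algorithm: bubble sort (with early termination)
Input: [49, 88, 70, 12, 63, 55, 12]
Sorted: [12, 12, 49, 55, 63, 70, 88]

21


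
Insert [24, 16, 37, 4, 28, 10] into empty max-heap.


Insert 24: [24]
Insert 16: [24, 16]
Insert 37: [37, 16, 24]
Insert 4: [37, 16, 24, 4]
Insert 28: [37, 28, 24, 4, 16]
Insert 10: [37, 28, 24, 4, 16, 10]

Final heap: [37, 28, 24, 4, 16, 10]


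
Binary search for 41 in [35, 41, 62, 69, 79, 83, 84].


Step 1: lo=0, hi=6, mid=3, val=69
Step 2: lo=0, hi=2, mid=1, val=41

Found at index 1


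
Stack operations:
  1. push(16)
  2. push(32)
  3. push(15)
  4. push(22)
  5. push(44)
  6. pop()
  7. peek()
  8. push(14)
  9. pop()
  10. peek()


push(16) -> [16]
push(32) -> [16, 32]
push(15) -> [16, 32, 15]
push(22) -> [16, 32, 15, 22]
push(44) -> [16, 32, 15, 22, 44]
pop()->44, [16, 32, 15, 22]
peek()->22
push(14) -> [16, 32, 15, 22, 14]
pop()->14, [16, 32, 15, 22]
peek()->22

Final stack: [16, 32, 15, 22]


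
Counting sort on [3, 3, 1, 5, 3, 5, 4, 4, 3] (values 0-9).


Input: [3, 3, 1, 5, 3, 5, 4, 4, 3]
Counts: [0, 1, 0, 4, 2, 2, 0, 0, 0, 0]

Sorted: [1, 3, 3, 3, 3, 4, 4, 5, 5]
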